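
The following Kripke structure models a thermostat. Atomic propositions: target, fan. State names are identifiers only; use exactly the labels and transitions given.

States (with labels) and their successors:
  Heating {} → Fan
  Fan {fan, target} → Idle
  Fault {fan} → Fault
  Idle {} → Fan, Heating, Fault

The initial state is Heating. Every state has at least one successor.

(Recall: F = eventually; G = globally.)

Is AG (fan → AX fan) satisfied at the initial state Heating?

States satisfying fan → AX fan: {Heating, Fault, Idle}.
States satisfying AG (fan → AX fan): {Fault}.
Fan is reachable from Heating and violates fan → AX fan, so AG fails at Heating.
Heating ∉ Sat(AG (fan → AX fan)).

Does not hold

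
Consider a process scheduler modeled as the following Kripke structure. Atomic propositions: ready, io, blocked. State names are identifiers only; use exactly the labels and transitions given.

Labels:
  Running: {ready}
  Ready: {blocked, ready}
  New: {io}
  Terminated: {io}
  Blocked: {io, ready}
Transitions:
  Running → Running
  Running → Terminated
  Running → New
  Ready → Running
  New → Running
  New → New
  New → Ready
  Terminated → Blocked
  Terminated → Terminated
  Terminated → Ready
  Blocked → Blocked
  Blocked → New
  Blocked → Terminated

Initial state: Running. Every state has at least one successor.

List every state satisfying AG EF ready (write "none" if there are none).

{Running, Ready, New, Terminated, Blocked}

States satisfying EF ready: {Running, Ready, New, Terminated, Blocked}.
States satisfying AG EF ready: {Running, Ready, New, Terminated, Blocked}.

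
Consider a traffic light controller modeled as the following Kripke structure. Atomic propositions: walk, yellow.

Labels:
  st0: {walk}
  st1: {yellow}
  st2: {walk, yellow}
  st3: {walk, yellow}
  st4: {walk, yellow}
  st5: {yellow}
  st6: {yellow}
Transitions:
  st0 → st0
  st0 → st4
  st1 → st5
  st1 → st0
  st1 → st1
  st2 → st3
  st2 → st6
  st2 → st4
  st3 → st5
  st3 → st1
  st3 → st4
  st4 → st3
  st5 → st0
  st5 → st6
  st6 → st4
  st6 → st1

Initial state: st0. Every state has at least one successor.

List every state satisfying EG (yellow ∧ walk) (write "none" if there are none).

States satisfying yellow ∧ walk: {st2, st3, st4}.
States satisfying EG (yellow ∧ walk): {st2, st3, st4}.

{st2, st3, st4}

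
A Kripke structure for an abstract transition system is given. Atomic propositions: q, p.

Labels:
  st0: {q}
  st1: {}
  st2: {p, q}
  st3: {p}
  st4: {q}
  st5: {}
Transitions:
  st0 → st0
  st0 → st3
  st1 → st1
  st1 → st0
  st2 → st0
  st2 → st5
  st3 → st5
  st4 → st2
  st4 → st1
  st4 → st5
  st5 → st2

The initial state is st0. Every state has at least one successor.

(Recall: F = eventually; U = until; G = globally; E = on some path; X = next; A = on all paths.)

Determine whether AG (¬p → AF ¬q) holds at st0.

No

States satisfying ¬p → AF ¬q: {st1, st2, st3, st5}.
States satisfying AG (¬p → AF ¬q): ∅.
st0 is reachable from st0 and violates ¬p → AF ¬q, so AG fails at st0.
st0 ∉ Sat(AG (¬p → AF ¬q)).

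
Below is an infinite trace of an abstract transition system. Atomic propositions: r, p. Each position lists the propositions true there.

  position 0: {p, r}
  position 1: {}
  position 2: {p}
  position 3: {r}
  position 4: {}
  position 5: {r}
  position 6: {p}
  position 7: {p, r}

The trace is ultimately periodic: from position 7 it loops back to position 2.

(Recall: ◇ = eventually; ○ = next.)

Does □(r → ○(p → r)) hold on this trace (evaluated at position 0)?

Does not hold

r → ○(p → r) must hold at every position from 0 onward. It fails at position 5, so □(r → ○(p → r)) is false.
Positions where r holds: 0, 3, 5, 7.
Check ○(p → r) at each: 0→ok, 3→ok, 5→fails, 7→fails.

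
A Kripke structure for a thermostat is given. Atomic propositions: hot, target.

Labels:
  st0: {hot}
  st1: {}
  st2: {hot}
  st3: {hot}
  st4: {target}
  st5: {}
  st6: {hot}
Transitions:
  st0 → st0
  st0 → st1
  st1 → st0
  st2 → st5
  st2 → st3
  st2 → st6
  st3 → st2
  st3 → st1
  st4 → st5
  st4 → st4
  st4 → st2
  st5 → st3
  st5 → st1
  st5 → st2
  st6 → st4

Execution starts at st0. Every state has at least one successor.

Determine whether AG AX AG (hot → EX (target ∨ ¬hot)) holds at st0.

States satisfying AX AG (hot → EX (target ∨ ¬hot)): {st0, st1, st2, st3, st4, st5, st6}.
States satisfying AG AX AG (hot → EX (target ∨ ¬hot)): {st0, st1, st2, st3, st4, st5, st6}.
Every state reachable from st0 satisfies AX AG (hot → EX (target ∨ ¬hot)).
st0 ∈ Sat(AG AX AG (hot → EX (target ∨ ¬hot))).

Yes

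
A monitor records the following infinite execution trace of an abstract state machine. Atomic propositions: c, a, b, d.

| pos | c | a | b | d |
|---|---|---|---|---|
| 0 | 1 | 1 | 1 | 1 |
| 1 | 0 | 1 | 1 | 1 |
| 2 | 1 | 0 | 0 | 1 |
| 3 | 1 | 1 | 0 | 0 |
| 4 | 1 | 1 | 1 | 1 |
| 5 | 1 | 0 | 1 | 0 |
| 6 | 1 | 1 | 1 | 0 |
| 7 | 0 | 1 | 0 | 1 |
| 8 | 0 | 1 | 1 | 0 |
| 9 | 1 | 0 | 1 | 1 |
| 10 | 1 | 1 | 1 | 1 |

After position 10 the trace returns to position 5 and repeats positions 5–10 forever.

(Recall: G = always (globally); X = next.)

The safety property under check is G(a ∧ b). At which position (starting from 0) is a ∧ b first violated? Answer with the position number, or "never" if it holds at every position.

Check a ∧ b at each position in order: 0 ✓, 1 ✓.
At position 2 the labels are {c, d}, so a ∧ b is false there. This is the first violation.

2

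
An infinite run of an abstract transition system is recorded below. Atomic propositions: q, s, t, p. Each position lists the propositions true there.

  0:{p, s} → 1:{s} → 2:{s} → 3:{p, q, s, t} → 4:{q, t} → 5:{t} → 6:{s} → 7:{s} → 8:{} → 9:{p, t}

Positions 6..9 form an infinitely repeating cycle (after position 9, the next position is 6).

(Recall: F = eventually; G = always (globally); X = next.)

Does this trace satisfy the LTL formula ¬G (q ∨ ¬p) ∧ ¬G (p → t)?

At position 0: ¬G (q ∨ ¬p) is true; ¬G (p → t) is true; so ¬G (q ∨ ¬p) ∧ ¬G (p → t) is true.

Satisfied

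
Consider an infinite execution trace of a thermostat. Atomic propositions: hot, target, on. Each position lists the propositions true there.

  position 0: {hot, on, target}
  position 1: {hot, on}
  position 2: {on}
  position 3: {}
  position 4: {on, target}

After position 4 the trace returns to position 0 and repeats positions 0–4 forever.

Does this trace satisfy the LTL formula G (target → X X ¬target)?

Satisfied

target → X X ¬target holds at every position 0..4, and those are all positions ever visited, so G (target → X X ¬target) holds.
Positions where target holds: 0, 4.
Check X X ¬target at each: 0→ok, 4→ok.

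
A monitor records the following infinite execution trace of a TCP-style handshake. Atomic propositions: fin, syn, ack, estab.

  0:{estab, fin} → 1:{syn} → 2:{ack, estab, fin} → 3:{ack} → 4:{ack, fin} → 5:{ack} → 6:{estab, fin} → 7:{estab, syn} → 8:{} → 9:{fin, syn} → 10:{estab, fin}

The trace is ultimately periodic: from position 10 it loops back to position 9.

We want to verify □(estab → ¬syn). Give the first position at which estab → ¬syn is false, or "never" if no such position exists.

7

Check estab → ¬syn at each position in order: 0 ✓, 1 ✓, 2 ✓, 3 ✓, 4 ✓, 5 ✓, 6 ✓.
At position 7 the labels are {estab, syn}, so estab → ¬syn is false there. This is the first violation.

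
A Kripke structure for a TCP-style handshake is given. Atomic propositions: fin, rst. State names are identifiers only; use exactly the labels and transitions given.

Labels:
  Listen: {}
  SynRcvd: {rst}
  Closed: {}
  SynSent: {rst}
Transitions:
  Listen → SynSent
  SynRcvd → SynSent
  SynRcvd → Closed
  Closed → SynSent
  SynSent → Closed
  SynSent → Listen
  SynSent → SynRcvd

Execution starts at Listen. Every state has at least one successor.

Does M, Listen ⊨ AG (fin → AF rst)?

States satisfying fin → AF rst: {Listen, SynRcvd, Closed, SynSent}.
States satisfying AG (fin → AF rst): {Listen, SynRcvd, Closed, SynSent}.
Every state reachable from Listen satisfies fin → AF rst.
Listen ∈ Sat(AG (fin → AF rst)).

Satisfied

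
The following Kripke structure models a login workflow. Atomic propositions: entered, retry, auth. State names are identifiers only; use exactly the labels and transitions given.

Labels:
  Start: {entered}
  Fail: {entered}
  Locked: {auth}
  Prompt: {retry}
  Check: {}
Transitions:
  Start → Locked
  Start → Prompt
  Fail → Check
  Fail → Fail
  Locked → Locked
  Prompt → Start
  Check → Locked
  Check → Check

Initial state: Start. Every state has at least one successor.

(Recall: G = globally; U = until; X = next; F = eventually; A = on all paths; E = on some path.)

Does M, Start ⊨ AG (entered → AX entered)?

Violated

States satisfying entered → AX entered: {Locked, Prompt, Check}.
States satisfying AG (entered → AX entered): {Locked, Check}.
Start is reachable from Start and violates entered → AX entered, so AG fails at Start.
Start ∉ Sat(AG (entered → AX entered)).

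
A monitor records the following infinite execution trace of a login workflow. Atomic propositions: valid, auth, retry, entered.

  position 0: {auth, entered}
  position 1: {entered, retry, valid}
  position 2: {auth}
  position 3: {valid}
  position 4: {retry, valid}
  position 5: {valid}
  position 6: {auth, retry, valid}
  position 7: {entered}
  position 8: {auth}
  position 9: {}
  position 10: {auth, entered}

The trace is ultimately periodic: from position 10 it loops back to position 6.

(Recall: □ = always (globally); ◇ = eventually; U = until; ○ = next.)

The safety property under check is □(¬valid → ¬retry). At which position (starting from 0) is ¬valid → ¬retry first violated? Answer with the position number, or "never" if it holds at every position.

¬valid → ¬retry holds at every position 0..10, and those are all the positions the trace ever visits, so the invariant □(¬valid → ¬retry) is never violated.

never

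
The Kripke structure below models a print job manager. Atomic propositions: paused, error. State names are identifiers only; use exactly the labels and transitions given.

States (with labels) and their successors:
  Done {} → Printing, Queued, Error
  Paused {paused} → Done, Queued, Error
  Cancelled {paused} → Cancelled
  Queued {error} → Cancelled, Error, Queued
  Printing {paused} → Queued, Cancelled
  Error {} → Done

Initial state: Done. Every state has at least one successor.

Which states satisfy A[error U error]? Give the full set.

States satisfying error: {Queued}.
States satisfying A[error U error]: {Queued}.

{Queued}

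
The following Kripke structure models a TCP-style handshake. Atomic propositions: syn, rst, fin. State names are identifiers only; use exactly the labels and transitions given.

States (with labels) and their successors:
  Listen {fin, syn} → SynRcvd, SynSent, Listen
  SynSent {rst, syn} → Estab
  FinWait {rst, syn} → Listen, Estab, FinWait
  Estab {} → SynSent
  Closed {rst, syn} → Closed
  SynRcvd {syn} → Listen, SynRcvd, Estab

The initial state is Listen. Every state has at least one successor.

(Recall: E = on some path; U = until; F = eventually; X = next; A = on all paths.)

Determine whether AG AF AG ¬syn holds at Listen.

Does not hold

States satisfying AF AG ¬syn: ∅.
States satisfying AG AF AG ¬syn: ∅.
Estab is reachable from Listen and violates AF AG ¬syn, so AG fails at Listen.
Listen ∉ Sat(AG AF AG ¬syn).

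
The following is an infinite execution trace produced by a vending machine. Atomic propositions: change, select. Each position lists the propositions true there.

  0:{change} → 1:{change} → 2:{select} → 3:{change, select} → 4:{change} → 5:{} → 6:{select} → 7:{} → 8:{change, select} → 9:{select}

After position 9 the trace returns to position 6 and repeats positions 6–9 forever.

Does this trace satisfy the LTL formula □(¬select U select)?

Yes

¬select U select holds at every position 0..9, and those are all positions ever visited, so □(¬select U select) holds.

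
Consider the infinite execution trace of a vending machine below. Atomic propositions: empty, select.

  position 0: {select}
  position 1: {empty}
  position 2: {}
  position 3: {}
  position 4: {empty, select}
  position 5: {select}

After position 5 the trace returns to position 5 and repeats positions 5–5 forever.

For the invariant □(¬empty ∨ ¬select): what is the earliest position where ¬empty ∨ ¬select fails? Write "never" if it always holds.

Check ¬empty ∨ ¬select at each position in order: 0 ✓, 1 ✓, 2 ✓, 3 ✓.
At position 4 the labels are {empty, select}, so ¬empty ∨ ¬select is false there. This is the first violation.

4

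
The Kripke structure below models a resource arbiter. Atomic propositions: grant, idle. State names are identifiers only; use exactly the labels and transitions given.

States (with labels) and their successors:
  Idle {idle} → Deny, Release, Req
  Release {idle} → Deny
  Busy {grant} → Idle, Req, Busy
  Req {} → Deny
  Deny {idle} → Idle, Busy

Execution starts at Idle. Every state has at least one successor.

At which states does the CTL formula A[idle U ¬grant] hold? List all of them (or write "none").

{Idle, Release, Req, Deny}

States satisfying idle: {Idle, Release, Deny}.
States satisfying ¬grant: {Idle, Release, Req, Deny}.
States satisfying A[idle U ¬grant]: {Idle, Release, Req, Deny}.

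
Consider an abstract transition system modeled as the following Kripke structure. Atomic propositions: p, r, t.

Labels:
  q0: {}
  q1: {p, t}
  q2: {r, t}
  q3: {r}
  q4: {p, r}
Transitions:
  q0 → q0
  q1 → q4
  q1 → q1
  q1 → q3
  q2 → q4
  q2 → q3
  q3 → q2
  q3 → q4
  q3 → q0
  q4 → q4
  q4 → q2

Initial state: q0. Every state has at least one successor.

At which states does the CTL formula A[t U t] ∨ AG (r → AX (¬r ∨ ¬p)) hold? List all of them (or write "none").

States satisfying t: {q1, q2}.
States satisfying A[t U t]: {q1, q2}.
States satisfying r → AX (¬r ∨ ¬p): {q0, q1}.
States satisfying AG (r → AX (¬r ∨ ¬p)): {q0}.
States satisfying A[t U t] ∨ AG (r → AX (¬r ∨ ¬p)): {q0, q1, q2}.

{q0, q1, q2}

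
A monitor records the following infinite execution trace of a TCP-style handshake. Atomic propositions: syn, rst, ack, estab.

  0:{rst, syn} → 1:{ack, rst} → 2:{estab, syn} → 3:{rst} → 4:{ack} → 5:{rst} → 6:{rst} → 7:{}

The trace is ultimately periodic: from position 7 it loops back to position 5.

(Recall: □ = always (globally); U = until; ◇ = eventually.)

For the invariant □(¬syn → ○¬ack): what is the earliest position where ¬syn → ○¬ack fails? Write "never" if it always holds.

3

Check ¬syn → ○¬ack at each position in order: 0 ✓, 1 ✓, 2 ✓.
At position 3 the labels are {rst} and the next position 4 has {ack}, so ¬syn → ○¬ack is false there. This is the first violation.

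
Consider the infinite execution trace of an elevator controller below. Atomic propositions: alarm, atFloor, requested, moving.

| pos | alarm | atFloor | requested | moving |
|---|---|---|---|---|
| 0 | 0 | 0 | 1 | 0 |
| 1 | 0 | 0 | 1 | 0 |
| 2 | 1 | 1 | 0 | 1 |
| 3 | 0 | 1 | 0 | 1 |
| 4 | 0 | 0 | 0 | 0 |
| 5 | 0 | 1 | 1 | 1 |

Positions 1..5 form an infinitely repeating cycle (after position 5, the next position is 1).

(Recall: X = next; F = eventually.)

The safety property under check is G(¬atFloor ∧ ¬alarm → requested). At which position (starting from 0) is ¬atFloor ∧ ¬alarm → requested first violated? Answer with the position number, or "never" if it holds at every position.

4

Check ¬atFloor ∧ ¬alarm → requested at each position in order: 0 ✓, 1 ✓, 2 ✓, 3 ✓.
At position 4 the labels are {}, so ¬atFloor ∧ ¬alarm → requested is false there. This is the first violation.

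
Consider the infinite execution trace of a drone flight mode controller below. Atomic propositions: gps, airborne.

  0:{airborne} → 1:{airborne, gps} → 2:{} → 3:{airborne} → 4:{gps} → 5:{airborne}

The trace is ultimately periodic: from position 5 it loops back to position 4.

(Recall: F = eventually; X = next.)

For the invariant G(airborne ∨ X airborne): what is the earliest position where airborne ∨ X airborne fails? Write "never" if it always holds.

never

airborne ∨ X airborne holds at every position 0..5, and those are all the positions the trace ever visits, so the invariant G(airborne ∨ X airborne) is never violated.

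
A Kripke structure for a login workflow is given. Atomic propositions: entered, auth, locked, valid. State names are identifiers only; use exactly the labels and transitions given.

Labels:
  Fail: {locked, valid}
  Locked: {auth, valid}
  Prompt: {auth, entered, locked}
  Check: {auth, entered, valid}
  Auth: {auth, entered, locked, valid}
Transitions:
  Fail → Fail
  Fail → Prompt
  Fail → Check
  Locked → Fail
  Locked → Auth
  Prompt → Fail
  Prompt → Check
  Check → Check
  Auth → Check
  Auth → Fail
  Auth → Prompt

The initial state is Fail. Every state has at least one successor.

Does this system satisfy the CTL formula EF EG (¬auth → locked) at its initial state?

States satisfying EG (¬auth → locked): {Fail, Locked, Prompt, Check, Auth}.
States satisfying EF EG (¬auth → locked): {Fail, Locked, Prompt, Check, Auth}.
Some path from Fail reaches a state where EG (¬auth → locked) holds.
Fail ∈ Sat(EF EG (¬auth → locked)).

Holds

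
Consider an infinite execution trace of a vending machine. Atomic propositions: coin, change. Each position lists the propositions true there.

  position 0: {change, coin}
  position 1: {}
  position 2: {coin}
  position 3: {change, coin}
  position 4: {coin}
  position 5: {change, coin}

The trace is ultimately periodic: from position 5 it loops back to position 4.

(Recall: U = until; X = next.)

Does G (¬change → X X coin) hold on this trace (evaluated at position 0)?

¬change → X X coin holds at every position 0..5, and those are all positions ever visited, so G (¬change → X X coin) holds.
Positions where ¬change holds: 1, 2, 4.
Check X X coin at each: 1→ok, 2→ok, 4→ok.

Satisfied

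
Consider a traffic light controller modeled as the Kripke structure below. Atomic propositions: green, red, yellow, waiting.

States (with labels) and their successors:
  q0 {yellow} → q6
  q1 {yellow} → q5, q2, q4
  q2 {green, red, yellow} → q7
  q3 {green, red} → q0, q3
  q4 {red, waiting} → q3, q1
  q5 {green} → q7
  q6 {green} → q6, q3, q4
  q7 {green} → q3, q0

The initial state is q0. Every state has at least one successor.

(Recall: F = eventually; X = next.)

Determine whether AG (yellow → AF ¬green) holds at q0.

States satisfying yellow → AF ¬green: {q0, q1, q3, q4, q5, q6, q7}.
States satisfying AG (yellow → AF ¬green): ∅.
q2 is reachable from q0 and violates yellow → AF ¬green, so AG fails at q0.
q0 ∉ Sat(AG (yellow → AF ¬green)).

Violated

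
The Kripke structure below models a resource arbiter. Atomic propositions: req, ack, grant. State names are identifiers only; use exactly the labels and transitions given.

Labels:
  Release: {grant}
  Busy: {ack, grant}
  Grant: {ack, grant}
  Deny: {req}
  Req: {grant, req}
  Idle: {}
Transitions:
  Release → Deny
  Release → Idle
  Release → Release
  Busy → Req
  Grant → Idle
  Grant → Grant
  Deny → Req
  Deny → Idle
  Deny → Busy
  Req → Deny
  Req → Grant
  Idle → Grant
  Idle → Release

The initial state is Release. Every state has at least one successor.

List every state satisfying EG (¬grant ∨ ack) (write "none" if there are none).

States satisfying ¬grant ∨ ack: {Busy, Grant, Deny, Idle}.
States satisfying EG (¬grant ∨ ack): {Grant, Deny, Idle}.

{Grant, Deny, Idle}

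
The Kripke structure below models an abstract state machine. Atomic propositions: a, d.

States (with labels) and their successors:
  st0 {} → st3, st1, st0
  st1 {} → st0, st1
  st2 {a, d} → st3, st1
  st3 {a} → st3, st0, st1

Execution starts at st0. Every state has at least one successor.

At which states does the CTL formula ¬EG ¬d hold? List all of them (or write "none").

States satisfying ¬d: {st0, st1, st3}.
States satisfying EG ¬d: {st0, st1, st3}.
States satisfying ¬EG ¬d: {st2}.

{st2}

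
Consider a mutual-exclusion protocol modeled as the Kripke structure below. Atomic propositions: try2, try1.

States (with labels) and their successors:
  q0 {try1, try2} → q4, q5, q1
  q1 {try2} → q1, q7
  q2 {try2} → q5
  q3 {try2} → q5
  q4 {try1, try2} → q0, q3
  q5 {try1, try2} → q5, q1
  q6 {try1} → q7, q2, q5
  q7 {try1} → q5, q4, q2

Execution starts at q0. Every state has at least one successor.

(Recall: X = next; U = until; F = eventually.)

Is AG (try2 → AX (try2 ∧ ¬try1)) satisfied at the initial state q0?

No

States satisfying try2 → AX (try2 ∧ ¬try1): {q6, q7}.
States satisfying AG (try2 → AX (try2 ∧ ¬try1)): ∅.
q0 is reachable from q0 and violates try2 → AX (try2 ∧ ¬try1), so AG fails at q0.
q0 ∉ Sat(AG (try2 → AX (try2 ∧ ¬try1))).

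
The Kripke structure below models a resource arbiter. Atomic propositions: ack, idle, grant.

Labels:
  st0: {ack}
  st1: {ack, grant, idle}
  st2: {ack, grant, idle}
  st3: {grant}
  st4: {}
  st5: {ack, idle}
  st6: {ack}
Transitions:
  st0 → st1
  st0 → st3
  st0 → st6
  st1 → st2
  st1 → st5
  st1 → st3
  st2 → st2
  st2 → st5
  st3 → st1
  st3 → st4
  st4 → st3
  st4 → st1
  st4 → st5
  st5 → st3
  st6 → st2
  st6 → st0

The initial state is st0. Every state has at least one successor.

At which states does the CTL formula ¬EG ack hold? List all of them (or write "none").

{st3, st4, st5}

States satisfying ack: {st0, st1, st2, st5, st6}.
States satisfying EG ack: {st0, st1, st2, st6}.
States satisfying ¬EG ack: {st3, st4, st5}.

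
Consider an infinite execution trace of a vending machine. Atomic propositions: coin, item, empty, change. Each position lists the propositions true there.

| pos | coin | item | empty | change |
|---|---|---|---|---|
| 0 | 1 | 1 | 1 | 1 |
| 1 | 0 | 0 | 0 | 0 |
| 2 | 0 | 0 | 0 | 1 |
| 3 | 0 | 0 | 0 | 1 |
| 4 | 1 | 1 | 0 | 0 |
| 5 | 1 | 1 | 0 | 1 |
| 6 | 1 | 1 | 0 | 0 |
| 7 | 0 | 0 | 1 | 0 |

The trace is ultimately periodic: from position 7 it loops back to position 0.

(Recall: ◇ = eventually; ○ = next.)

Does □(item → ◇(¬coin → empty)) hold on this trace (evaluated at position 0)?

Holds

item → ◇(¬coin → empty) holds at every position 0..7, and those are all positions ever visited, so □(item → ◇(¬coin → empty)) holds.
Positions where item holds: 0, 4, 5, 6.
Check ◇(¬coin → empty) at each: 0→ok, 4→ok, 5→ok, 6→ok.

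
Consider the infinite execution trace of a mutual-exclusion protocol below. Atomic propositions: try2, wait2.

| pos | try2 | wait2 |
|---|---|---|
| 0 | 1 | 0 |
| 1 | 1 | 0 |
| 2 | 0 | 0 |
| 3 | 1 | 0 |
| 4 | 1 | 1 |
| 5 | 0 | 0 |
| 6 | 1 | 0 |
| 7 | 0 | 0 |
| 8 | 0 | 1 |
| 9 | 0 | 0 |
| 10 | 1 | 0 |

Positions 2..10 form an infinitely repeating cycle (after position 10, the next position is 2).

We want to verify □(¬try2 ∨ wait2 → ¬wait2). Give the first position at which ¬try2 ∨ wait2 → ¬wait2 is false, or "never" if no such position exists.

4

Check ¬try2 ∨ wait2 → ¬wait2 at each position in order: 0 ✓, 1 ✓, 2 ✓, 3 ✓.
At position 4 the labels are {try2, wait2}, so ¬try2 ∨ wait2 → ¬wait2 is false there. This is the first violation.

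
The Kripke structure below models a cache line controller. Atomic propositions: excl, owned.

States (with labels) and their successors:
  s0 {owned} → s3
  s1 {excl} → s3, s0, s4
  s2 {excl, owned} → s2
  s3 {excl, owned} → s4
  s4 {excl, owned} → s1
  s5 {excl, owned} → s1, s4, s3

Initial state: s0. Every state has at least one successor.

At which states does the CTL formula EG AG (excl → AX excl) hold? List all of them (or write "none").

{s2}

States satisfying AG (excl → AX excl): {s2}.
States satisfying EG AG (excl → AX excl): {s2}.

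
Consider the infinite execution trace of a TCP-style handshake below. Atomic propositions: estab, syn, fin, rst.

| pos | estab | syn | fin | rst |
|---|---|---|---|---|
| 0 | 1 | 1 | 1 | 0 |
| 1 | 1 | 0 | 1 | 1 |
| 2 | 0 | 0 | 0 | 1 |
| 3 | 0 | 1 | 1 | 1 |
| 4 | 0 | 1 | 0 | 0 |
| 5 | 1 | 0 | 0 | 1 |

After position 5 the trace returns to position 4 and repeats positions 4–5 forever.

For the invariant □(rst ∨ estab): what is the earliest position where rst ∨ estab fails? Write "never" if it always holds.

4

Check rst ∨ estab at each position in order: 0 ✓, 1 ✓, 2 ✓, 3 ✓.
At position 4 the labels are {syn}, so rst ∨ estab is false there. This is the first violation.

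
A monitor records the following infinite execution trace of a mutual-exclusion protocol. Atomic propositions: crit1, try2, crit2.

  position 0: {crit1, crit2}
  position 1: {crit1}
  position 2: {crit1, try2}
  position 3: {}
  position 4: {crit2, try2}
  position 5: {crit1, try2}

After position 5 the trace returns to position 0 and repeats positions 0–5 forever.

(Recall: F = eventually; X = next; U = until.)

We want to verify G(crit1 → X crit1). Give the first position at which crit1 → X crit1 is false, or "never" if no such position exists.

2

Check crit1 → X crit1 at each position in order: 0 ✓, 1 ✓.
At position 2 the labels are {crit1, try2} and the next position 3 has {}, so crit1 → X crit1 is false there. This is the first violation.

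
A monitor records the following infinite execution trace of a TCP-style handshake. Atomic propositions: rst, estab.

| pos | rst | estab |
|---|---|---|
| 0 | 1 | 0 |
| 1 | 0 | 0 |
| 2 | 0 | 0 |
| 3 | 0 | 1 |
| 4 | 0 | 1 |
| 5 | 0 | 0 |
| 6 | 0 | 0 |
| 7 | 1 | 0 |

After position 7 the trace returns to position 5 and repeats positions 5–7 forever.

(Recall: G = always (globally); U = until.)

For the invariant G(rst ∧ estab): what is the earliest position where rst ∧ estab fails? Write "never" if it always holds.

At position 0 the labels are {rst}, so rst ∧ estab is false there. This is the first violation.

0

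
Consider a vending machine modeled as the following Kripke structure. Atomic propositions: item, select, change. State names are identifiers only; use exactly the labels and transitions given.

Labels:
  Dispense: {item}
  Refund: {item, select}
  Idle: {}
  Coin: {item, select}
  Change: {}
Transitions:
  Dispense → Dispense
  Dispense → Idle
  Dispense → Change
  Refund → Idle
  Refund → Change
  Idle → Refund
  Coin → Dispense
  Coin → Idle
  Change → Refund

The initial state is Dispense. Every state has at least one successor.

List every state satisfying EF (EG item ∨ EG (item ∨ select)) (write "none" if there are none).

{Dispense, Coin}

States satisfying EG item ∨ EG (item ∨ select): {Dispense, Coin}.
States satisfying EF (EG item ∨ EG (item ∨ select)): {Dispense, Coin}.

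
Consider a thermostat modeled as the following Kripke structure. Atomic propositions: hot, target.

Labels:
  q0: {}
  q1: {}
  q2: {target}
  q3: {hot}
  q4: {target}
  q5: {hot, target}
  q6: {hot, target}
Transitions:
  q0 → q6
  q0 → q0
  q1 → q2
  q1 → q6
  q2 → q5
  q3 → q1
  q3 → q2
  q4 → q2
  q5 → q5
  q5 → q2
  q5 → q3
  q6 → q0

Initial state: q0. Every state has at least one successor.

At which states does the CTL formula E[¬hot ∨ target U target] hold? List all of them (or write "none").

{q0, q1, q2, q4, q5, q6}

States satisfying ¬hot ∨ target: {q0, q1, q2, q4, q5, q6}.
States satisfying target: {q2, q4, q5, q6}.
States satisfying E[¬hot ∨ target U target]: {q0, q1, q2, q4, q5, q6}.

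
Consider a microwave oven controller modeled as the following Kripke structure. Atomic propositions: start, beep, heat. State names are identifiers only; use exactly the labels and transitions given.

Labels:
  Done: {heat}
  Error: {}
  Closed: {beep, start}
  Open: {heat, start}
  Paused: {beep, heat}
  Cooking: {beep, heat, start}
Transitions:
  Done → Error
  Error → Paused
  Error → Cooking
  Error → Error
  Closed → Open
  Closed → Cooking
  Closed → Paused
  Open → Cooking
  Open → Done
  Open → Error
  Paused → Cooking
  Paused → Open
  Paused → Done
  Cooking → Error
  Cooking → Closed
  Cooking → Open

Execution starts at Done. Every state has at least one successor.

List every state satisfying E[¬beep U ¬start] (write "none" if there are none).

States satisfying ¬beep: {Done, Error, Open}.
States satisfying ¬start: {Done, Error, Paused}.
States satisfying E[¬beep U ¬start]: {Done, Error, Open, Paused}.

{Done, Error, Open, Paused}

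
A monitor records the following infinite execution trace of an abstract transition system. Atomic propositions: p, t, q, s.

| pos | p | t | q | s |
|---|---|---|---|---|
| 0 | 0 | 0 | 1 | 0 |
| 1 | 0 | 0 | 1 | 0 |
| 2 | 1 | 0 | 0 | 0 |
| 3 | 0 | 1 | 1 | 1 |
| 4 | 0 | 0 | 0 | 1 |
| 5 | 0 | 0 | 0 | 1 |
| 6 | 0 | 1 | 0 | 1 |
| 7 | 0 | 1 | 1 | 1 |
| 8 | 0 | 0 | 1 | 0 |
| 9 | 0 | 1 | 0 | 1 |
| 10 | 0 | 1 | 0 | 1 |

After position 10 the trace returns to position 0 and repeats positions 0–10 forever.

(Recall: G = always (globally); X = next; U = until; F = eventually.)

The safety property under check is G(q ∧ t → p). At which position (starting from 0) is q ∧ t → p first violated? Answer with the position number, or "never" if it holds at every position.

Check q ∧ t → p at each position in order: 0 ✓, 1 ✓, 2 ✓.
At position 3 the labels are {q, s, t}, so q ∧ t → p is false there. This is the first violation.

3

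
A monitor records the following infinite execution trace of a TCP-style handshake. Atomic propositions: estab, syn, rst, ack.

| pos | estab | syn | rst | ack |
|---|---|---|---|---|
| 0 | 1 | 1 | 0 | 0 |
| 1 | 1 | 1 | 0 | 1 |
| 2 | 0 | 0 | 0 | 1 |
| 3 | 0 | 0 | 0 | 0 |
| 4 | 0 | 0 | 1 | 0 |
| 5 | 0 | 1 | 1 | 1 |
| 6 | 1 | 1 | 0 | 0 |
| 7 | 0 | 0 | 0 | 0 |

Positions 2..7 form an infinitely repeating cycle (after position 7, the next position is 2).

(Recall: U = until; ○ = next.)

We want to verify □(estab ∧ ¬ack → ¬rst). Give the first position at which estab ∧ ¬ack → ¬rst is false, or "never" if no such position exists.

estab ∧ ¬ack → ¬rst holds at every position 0..7, and those are all the positions the trace ever visits, so the invariant □(estab ∧ ¬ack → ¬rst) is never violated.

never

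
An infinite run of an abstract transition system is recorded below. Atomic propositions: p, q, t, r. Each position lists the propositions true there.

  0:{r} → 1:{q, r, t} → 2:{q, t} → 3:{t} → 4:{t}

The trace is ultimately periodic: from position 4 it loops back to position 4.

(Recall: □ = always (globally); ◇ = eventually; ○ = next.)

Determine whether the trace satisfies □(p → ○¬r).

p → ○¬r holds at every position 0..4, and those are all positions ever visited, so □(p → ○¬r) holds.

Holds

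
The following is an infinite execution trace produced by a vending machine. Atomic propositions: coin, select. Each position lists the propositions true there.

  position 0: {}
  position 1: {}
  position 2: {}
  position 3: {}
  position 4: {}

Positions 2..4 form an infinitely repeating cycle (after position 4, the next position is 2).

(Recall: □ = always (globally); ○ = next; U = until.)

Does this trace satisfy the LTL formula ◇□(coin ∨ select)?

□(coin ∨ select) is false at every position 0..4, so it never becomes true and ◇□(coin ∨ select) fails.

No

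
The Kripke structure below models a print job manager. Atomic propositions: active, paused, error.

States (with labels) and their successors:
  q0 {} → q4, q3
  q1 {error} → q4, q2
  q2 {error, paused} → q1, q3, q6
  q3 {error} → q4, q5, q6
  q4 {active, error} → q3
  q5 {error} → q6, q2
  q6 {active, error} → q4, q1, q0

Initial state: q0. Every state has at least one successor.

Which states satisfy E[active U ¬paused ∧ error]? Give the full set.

{q1, q3, q4, q5, q6}

States satisfying active: {q4, q6}.
States satisfying ¬paused ∧ error: {q1, q3, q4, q5, q6}.
States satisfying E[active U ¬paused ∧ error]: {q1, q3, q4, q5, q6}.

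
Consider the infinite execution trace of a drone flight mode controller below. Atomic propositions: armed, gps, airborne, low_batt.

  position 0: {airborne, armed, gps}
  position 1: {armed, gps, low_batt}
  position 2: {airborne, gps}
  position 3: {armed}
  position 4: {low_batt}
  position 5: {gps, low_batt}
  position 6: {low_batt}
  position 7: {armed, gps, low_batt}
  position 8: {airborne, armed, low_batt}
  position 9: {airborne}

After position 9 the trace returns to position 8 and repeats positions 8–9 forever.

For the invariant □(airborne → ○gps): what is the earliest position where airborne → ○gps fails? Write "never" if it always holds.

2

Check airborne → ○gps at each position in order: 0 ✓, 1 ✓.
At position 2 the labels are {airborne, gps} and the next position 3 has {armed}, so airborne → ○gps is false there. This is the first violation.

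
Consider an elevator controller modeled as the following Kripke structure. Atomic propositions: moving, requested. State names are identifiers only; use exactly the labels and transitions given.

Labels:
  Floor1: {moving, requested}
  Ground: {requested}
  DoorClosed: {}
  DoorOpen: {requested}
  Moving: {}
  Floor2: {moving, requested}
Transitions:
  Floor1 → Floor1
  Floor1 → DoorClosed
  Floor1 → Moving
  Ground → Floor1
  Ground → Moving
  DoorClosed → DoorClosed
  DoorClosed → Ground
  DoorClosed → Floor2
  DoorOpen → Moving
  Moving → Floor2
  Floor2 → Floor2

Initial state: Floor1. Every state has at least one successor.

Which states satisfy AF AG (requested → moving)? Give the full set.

States satisfying AG (requested → moving): {Moving, Floor2}.
States satisfying AF AG (requested → moving): {DoorOpen, Moving, Floor2}.

{DoorOpen, Moving, Floor2}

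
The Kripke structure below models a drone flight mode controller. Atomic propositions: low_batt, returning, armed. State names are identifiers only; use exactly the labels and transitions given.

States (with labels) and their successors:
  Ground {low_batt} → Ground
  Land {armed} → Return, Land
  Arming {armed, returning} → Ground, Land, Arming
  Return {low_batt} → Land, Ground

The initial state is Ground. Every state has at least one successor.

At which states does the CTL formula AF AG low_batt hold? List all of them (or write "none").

States satisfying AG low_batt: {Ground}.
States satisfying AF AG low_batt: {Ground}.

{Ground}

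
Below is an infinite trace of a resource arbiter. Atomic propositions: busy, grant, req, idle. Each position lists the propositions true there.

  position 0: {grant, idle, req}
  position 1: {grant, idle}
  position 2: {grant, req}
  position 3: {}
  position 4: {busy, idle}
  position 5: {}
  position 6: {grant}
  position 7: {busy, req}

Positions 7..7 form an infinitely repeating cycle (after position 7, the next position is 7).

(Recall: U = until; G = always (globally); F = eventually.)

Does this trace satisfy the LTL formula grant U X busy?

Yes

Walking from position 0: X busy first holds at position 3, and grant holds at every earlier position along the way, so grant U X busy holds.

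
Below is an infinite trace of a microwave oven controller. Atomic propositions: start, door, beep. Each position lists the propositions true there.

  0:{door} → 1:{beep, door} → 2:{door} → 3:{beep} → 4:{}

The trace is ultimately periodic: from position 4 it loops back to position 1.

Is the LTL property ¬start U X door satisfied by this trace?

Holds

Walking from position 0: X door first holds at position 0, and ¬start holds at every earlier position along the way, so ¬start U X door holds.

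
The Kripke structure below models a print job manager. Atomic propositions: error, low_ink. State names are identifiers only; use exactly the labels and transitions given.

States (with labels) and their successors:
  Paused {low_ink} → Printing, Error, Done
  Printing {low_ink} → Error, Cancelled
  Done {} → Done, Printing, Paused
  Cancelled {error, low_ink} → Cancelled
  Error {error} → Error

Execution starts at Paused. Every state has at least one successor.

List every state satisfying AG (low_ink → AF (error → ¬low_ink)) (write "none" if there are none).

{Error}

States satisfying low_ink → AF (error → ¬low_ink): {Paused, Printing, Done, Error}.
States satisfying AG (low_ink → AF (error → ¬low_ink)): {Error}.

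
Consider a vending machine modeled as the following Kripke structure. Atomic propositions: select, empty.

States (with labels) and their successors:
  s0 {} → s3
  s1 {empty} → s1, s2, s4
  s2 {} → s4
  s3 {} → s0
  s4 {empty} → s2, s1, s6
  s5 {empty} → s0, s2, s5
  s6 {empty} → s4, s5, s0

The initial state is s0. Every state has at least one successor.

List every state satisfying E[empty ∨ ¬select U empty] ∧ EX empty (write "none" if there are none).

States satisfying empty ∨ ¬select: {s0, s1, s2, s3, s4, s5, s6}.
States satisfying empty: {s1, s4, s5, s6}.
States satisfying E[empty ∨ ¬select U empty]: {s1, s2, s4, s5, s6}.
States satisfying EX empty: {s1, s2, s4, s5, s6}.
States satisfying E[empty ∨ ¬select U empty] ∧ EX empty: {s1, s2, s4, s5, s6}.

{s1, s2, s4, s5, s6}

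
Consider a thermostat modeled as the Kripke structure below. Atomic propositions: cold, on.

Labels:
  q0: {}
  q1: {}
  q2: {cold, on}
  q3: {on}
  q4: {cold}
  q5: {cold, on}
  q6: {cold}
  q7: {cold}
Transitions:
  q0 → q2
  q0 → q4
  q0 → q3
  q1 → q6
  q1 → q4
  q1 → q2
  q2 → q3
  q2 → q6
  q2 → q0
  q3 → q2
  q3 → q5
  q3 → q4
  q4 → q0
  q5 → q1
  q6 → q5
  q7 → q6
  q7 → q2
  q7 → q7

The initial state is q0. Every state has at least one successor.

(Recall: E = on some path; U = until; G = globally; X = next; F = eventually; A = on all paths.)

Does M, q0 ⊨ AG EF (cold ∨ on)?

States satisfying EF (cold ∨ on): {q0, q1, q2, q3, q4, q5, q6, q7}.
States satisfying AG EF (cold ∨ on): {q0, q1, q2, q3, q4, q5, q6, q7}.
Every state reachable from q0 satisfies EF (cold ∨ on).
q0 ∈ Sat(AG EF (cold ∨ on)).

Yes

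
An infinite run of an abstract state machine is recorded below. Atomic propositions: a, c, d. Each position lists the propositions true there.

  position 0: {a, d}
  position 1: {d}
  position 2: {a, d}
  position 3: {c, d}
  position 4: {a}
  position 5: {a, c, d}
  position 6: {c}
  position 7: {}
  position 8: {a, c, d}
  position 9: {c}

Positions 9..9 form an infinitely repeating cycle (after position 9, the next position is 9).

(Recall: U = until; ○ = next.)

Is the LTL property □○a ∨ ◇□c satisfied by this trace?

Holds

○a must hold at every position from 0 onward. It fails at position 0, so □○a is false.
□c holds at position 8, which is reachable from 0, so ◇□c holds.
At position 0: □○a is false; ◇□c is true; so □○a ∨ ◇□c is true.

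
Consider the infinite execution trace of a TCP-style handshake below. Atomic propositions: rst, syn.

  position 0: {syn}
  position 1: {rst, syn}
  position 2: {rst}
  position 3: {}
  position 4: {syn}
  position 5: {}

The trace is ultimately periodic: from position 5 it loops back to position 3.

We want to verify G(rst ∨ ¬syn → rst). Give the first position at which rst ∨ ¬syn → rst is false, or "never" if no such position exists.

3

Check rst ∨ ¬syn → rst at each position in order: 0 ✓, 1 ✓, 2 ✓.
At position 3 the labels are {}, so rst ∨ ¬syn → rst is false there. This is the first violation.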